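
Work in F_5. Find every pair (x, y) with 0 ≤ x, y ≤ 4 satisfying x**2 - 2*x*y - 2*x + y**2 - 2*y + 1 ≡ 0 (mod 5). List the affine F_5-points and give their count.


Affine F_5-points: {(0, 1), (1, 0), (1, 4), (4, 1), (4, 4)}; count = 5.

For each of the 25 pairs (x, y) ∈ F_5², evaluate f(x, y) mod 5. Record the zeros.
  x = 0: [0↦1, 1↦0, 2↦1, 3↦4, 4↦4]  zeros at y ∈ {1}
  x = 1: [0↦0, 1↦2, 2↦1, 3↦2, 4↦0]  zeros at y ∈ {0, 4}
  x = 2: [0↦1, 1↦1, 2↦3, 3↦2, 4↦3]  zeros at y ∈ ∅
  x = 3: [0↦4, 1↦2, 2↦2, 3↦4, 4↦3]  zeros at y ∈ ∅
  x = 4: [0↦4, 1↦0, 2↦3, 3↦3, 4↦0]  zeros at y ∈ {1, 4}
Collecting zeros: affine points = {(0, 1), (1, 0), (1, 4), (4, 1), (4, 4)}.
Total count |C(F_5)_aff| = 5.


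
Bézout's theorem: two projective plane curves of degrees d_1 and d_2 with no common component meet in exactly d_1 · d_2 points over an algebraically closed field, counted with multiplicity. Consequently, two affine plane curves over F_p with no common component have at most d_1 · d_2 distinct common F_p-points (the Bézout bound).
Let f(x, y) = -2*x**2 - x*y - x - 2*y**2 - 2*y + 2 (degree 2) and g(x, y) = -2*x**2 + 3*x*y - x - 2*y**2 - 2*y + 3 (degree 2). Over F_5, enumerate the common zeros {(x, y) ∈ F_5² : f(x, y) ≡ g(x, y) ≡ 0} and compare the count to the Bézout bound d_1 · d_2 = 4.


Common zeros: {(4, 4)}; count = 1; Bézout bound = 4.

deg(f) = 2, deg(g) = 2, so Bézout bound = 4.
Scan x ∈ F_5. For each x, list the y ∈ F_5 with f(x, y) ≡ 0 and those with g(x, y) ≡ 0 (mod 5); the common zeros in that column are the intersection.
  x = 0: f ≡ 0 at y ∈ {2}; g ≡ 0 at y ∈ ∅; common: ∅.
  x = 1: f ≡ 0 at y ∈ {2, 4}; g ≡ 0 at y ∈ {0, 3}; common: ∅.
  x = 2: f ≡ 0 at y ∈ ∅; g ≡ 0 at y ∈ {1}; common: ∅.
  x = 3: f ≡ 0 at y ∈ ∅; g ≡ 0 at y ∈ {3}; common: ∅.
  x = 4: f ≡ 0 at y ∈ {3, 4}; g ≡ 0 at y ∈ {1, 4}; common: {4}.
Collecting: common zeros = {(4, 4)}, so the count is 1.
Comparison with the Bézout bound: 1 ≤ 4 = deg(f)·deg(g), as expected for curves with no common component (the affine F_5-count falls short of the bound because intersections may lie at infinity, over extension fields, or carry multiplicity).


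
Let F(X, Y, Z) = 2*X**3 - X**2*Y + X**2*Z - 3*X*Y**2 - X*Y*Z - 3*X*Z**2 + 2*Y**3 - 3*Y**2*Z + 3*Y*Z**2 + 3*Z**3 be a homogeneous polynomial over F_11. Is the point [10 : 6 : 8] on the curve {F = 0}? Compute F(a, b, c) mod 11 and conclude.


F(10,6,8) ≡ 8 (mod 11); P is NOT on the curve.

Evaluate F(10, 6, 8) term-by-term (mod 11).
  2*X**3 ↦ 2·1000·1·1 = 2000
  -X**2*Y ↦ -1·100·6·1 = -600
  X**2*Z ↦ 1·100·1·8 = 800
  -3*X*Y**2 ↦ -3·10·36·1 = -1080
  -X*Y*Z ↦ -1·10·6·8 = -480
  -3*X*Z**2 ↦ -3·10·1·64 = -1920
  2*Y**3 ↦ 2·1·216·1 = 432
  -3*Y**2*Z ↦ -3·1·36·8 = -864
  3*Y*Z**2 ↦ 3·1·6·64 = 1152
  3*Z**3 ↦ 3·1·1·512 = 1536
Sum: F(10, 6, 8) = (2000) + (-600) + (800) + (-1080) + (-480) + (-1920) + (432) + (-864) + (1152) + (1536) = 976.
Reducing mod 11: 976 ≡ 8 (mod 11).
Since F(a, b, c) ≡ 8 ≠ 0 (mod 11), P does NOT lie on the curve.


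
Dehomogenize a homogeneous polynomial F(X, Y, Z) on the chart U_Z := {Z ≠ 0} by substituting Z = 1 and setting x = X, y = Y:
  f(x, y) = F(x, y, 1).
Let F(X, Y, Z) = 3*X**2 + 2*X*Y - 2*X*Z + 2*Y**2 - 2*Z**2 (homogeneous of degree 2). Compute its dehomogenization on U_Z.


f(x, y) = 3*x**2 + 2*x*y - 2*x + 2*y**2 - 2

On U_Z we set Z = 1. Each monomial c·X^i·Y^j·Z^k in F becomes c·x^i·y^j·1^k = c·x^i·y^j.
Substituting Z = 1: F(X, Y, 1) = 3*x**2 + 2*x*y - 2*x + 2*y**2 - 2.
Note: deg(f) ≤ deg(F) = 2; strict inequality happens when F is divisible by Z (lost terms).


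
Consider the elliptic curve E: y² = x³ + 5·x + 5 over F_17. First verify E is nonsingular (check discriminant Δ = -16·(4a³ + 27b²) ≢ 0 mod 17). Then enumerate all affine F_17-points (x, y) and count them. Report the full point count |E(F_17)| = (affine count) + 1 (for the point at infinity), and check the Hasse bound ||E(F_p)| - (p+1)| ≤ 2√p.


Affine points = {(3, 8), (3, 9), (4, 2), (4, 15), (5, 6), (5, 11), (6, 8), (6, 9), (7, 3), (7, 14), (8, 8), (8, 9), (10, 1), (10, 16), (12, 5), (12, 12), (15, 2), (15, 15), (16, 4), (16, 13)}; affine count = 20; |E(F_17)| = 21.

Discriminant check: Δ ∝ 4a³ + 27b² = 4·5³ + 27·5² = 4·125 + 27·25 ≡ 2 (mod 17). Nonzero ⇒ E is nonsingular.
For each x ∈ F_17, compute rhs = x³ + 5·x + 5 mod 17, then count y ∈ F_17 with y² ≡ rhs.
  x = 0: rhs = 5, matching y values: none (0 points).
  x = 1: rhs = 11, matching y values: none (0 points).
  x = 2: rhs = 6, matching y values: none (0 points).
  x = 3: rhs = 13, matching y values: 8, 9 (2 points).
  x = 4: rhs = 4, matching y values: 2, 15 (2 points).
  x = 5: rhs = 2, matching y values: 6, 11 (2 points).
  x = 6: rhs = 13, matching y values: 8, 9 (2 points).
  x = 7: rhs = 9, matching y values: 3, 14 (2 points).
  x = 8: rhs = 13, matching y values: 8, 9 (2 points).
  x = 9: rhs = 14, matching y values: none (0 points).
  x = 10: rhs = 1, matching y values: 1, 16 (2 points).
  x = 11: rhs = 14, matching y values: none (0 points).
  x = 12: rhs = 8, matching y values: 5, 12 (2 points).
  x = 13: rhs = 6, matching y values: none (0 points).
  x = 14: rhs = 14, matching y values: none (0 points).
  x = 15: rhs = 4, matching y values: 2, 15 (2 points).
  x = 16: rhs = 16, matching y values: 4, 13 (2 points).
Total affine count: 20.
Full point count |E(F_17)| = 20 + 1 = 21.
Hasse bound: |21 − (17+1)| = |3| = 3 ≤ 2√17 ≈ 8.2462 ✓.


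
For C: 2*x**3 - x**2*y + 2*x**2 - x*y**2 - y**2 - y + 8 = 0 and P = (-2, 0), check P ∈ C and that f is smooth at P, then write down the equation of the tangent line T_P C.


Tangent line at P: 16*x - 5*y + 32 = 0.

Step 1: f(-2, 0) = 0, so P lies on C.
Step 2: partial derivatives
  f_x(x, y) = 6*x**2 - 2*x*y + 4*x - y**2, f_y(x, y) = -x**2 - 2*x*y - 2*y - 1.
  f_x(P) = 16, f_y(P) = -5 (gradient nonzero, so P is smooth).
Step 3: tangent line at P: 16·(x − -2) + -5·(y − 0) = 0.
Expanding: 16*x - 5*y + 32 = 0.


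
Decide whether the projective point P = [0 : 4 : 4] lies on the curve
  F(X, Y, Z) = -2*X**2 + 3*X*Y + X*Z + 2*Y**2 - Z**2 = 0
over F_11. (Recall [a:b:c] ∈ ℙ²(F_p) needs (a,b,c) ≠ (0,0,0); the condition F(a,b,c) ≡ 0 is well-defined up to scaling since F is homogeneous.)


F(0,4,4) ≡ 5 (mod 11); P is NOT on the curve.

Evaluate F(0, 4, 4) term-by-term (mod 11).
  -2*X**2 ↦ -2·0·1·1 = 0
  3*X*Y ↦ 3·0·4·1 = 0
  X*Z ↦ 1·0·1·4 = 0
  2*Y**2 ↦ 2·1·16·1 = 32
  -Z**2 ↦ -1·1·1·16 = -16
Sum: F(0, 4, 4) = (0) + (0) + (0) + (32) + (-16) = 16.
Reducing mod 11: 16 ≡ 5 (mod 11).
Since F(a, b, c) ≡ 5 ≠ 0 (mod 11), P does NOT lie on the curve.


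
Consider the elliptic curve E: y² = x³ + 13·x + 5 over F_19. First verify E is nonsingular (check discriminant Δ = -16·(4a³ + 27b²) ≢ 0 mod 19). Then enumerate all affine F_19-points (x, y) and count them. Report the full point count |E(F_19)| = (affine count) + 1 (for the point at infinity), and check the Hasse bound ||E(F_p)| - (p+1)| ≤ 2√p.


Affine points = {(0, 9), (0, 10), (1, 0), (2, 1), (2, 18), (4, 8), (4, 11), (5, 9), (5, 10), (11, 4), (11, 15), (14, 9), (14, 10), (17, 3), (17, 16)}; affine count = 15; |E(F_19)| = 16.

Discriminant check: Δ ∝ 4a³ + 27b² = 4·13³ + 27·5² = 4·2197 + 27·25 ≡ 1 (mod 19). Nonzero ⇒ E is nonsingular.
For each x ∈ F_19, compute rhs = x³ + 13·x + 5 mod 19, then count y ∈ F_19 with y² ≡ rhs.
  x = 0: rhs = 5, matching y values: 9, 10 (2 points).
  x = 1: rhs = 0, matching y values: 0 (1 points).
  x = 2: rhs = 1, matching y values: 1, 18 (2 points).
  x = 3: rhs = 14, matching y values: none (0 points).
  x = 4: rhs = 7, matching y values: 8, 11 (2 points).
  x = 5: rhs = 5, matching y values: 9, 10 (2 points).
  x = 6: rhs = 14, matching y values: none (0 points).
  x = 7: rhs = 2, matching y values: none (0 points).
  x = 8: rhs = 13, matching y values: none (0 points).
  x = 9: rhs = 15, matching y values: none (0 points).
  x = 10: rhs = 14, matching y values: none (0 points).
  x = 11: rhs = 16, matching y values: 4, 15 (2 points).
  x = 12: rhs = 8, matching y values: none (0 points).
  x = 13: rhs = 15, matching y values: none (0 points).
  x = 14: rhs = 5, matching y values: 9, 10 (2 points).
  x = 15: rhs = 3, matching y values: none (0 points).
  x = 16: rhs = 15, matching y values: none (0 points).
  x = 17: rhs = 9, matching y values: 3, 16 (2 points).
  x = 18: rhs = 10, matching y values: none (0 points).
Total affine count: 15.
Full point count |E(F_19)| = 15 + 1 = 16.
Hasse bound: |16 − (19+1)| = |-4| = 4 ≤ 2√19 ≈ 8.7178 ✓.


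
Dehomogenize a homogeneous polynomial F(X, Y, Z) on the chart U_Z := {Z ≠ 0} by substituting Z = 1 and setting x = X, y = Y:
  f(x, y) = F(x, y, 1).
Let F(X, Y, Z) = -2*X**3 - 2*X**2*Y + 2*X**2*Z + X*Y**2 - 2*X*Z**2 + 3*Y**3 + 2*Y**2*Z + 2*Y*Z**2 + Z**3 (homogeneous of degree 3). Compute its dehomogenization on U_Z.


f(x, y) = -2*x**3 - 2*x**2*y + 2*x**2 + x*y**2 - 2*x + 3*y**3 + 2*y**2 + 2*y + 1

On U_Z we set Z = 1. Each monomial c·X^i·Y^j·Z^k in F becomes c·x^i·y^j·1^k = c·x^i·y^j.
Substituting Z = 1: F(X, Y, 1) = -2*x**3 - 2*x**2*y + 2*x**2 + x*y**2 - 2*x + 3*y**3 + 2*y**2 + 2*y + 1.
Note: deg(f) ≤ deg(F) = 3; strict inequality happens when F is divisible by Z (lost terms).


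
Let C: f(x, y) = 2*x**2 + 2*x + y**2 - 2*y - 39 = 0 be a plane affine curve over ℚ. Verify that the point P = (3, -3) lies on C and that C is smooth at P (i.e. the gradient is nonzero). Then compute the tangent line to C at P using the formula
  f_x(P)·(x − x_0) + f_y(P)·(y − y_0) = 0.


Tangent line at P: 14*x - 8*y - 66 = 0.

Step 1: f(3, -3) = 0, so P lies on C.
Step 2: partial derivatives
  f_x(x, y) = 4*x + 2, f_y(x, y) = 2*y - 2.
  f_x(P) = 14, f_y(P) = -8 (gradient nonzero, so P is smooth).
Step 3: tangent line at P: 14·(x − 3) + -8·(y − -3) = 0.
Expanding: 14*x - 8*y - 66 = 0.


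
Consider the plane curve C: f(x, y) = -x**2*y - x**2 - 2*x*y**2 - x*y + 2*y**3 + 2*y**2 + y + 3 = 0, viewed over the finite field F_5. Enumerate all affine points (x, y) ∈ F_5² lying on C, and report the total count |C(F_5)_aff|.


Affine F_5-points: {(2, 3), (2, 4), (4, 3)}; count = 3.

For each of the 25 pairs (x, y) ∈ F_5², evaluate f(x, y) mod 5. Record the zeros.
  x = 0: [0↦3, 1↦3, 2↦4, 3↦3, 4↦2]  zeros at y ∈ ∅
  x = 1: [0↦2, 1↦3, 2↦1, 3↦3, 4↦1]  zeros at y ∈ ∅
  x = 2: [0↦4, 1↦4, 2↦2, 3↦0, 4↦0]  zeros at y ∈ {3, 4}
  x = 3: [0↦4, 1↦1, 2↦2, 3↦4, 4↦4]  zeros at y ∈ ∅
  x = 4: [0↦2, 1↦4, 2↦1, 3↦0, 4↦3]  zeros at y ∈ {3}
Collecting zeros: affine points = {(2, 3), (2, 4), (4, 3)}.
Total count |C(F_5)_aff| = 3.


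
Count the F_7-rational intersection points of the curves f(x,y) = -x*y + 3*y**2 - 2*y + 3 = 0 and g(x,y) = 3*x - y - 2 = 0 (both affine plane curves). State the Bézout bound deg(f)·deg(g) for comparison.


Common zeros: {(2, 4)}; count = 1; Bézout bound = 2.

deg(f) = 2, deg(g) = 1, so Bézout bound = 2.
Scan x ∈ F_7. For each x, list the y ∈ F_7 with f(x, y) ≡ 0 and those with g(x, y) ≡ 0 (mod 7); the common zeros in that column are the intersection.
  x = 0: f ≡ 0 at y ∈ ∅; g ≡ 0 at y ∈ {5}; common: ∅.
  x = 1: f ≡ 0 at y ∈ {3, 5}; g ≡ 0 at y ∈ {1}; common: ∅.
  x = 2: f ≡ 0 at y ∈ {2, 4}; g ≡ 0 at y ∈ {4}; common: {4}.
  x = 3: f ≡ 0 at y ∈ ∅; g ≡ 0 at y ∈ {0}; common: ∅.
  x = 4: f ≡ 0 at y ∈ {1}; g ≡ 0 at y ∈ {3}; common: ∅.
  x = 5: f ≡ 0 at y ∈ ∅; g ≡ 0 at y ∈ {6}; common: ∅.
  x = 6: f ≡ 0 at y ∈ {6}; g ≡ 0 at y ∈ {2}; common: ∅.
Collecting: common zeros = {(2, 4)}, so the count is 1.
Comparison with the Bézout bound: 1 ≤ 2 = deg(f)·deg(g), as expected for curves with no common component (the affine F_7-count falls short of the bound because intersections may lie at infinity, over extension fields, or carry multiplicity).


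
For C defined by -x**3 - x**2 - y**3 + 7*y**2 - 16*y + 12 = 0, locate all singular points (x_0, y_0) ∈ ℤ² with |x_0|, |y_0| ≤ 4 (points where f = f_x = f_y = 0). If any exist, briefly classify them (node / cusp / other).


Singular points: {(0, 2)}; classification: node.

Compute partial derivatives:
  f_x = -3*x**2 - 2*x.
  f_y = -3*y**2 + 14*y - 16.
Scan x_0 ∈ {−4, ..., 4}. For each x_0, f_y(x_0, y) is a polynomial in y; find its integer roots y ∈ {−4, ..., 4}, then test f_x and f at those candidates.
  x = -4: f_y(-4, y) = -3*y**2 + 14*y - 16; vanishes at y ∈ {2}. (-4, 2): f_x = -40 ≠ 0.
  x = -3: f_y(-3, y) = -3*y**2 + 14*y - 16; vanishes at y ∈ {2}. (-3, 2): f_x = -21 ≠ 0.
  x = -2: f_y(-2, y) = -3*y**2 + 14*y - 16; vanishes at y ∈ {2}. (-2, 2): f_x = -8 ≠ 0.
  x = -1: f_y(-1, y) = -3*y**2 + 14*y - 16; vanishes at y ∈ {2}. (-1, 2): f_x = -1 ≠ 0.
  x = 0: f_y(0, y) = -3*y**2 + 14*y - 16; vanishes at y ∈ {2}. (0, 2): f_x = 0, f = 0 — SINGULAR.
  x = 1: f_y(1, y) = -3*y**2 + 14*y - 16; vanishes at y ∈ {2}. (1, 2): f_x = -5 ≠ 0.
  x = 2: f_y(2, y) = -3*y**2 + 14*y - 16; vanishes at y ∈ {2}. (2, 2): f_x = -16 ≠ 0.
  x = 3: f_y(3, y) = -3*y**2 + 14*y - 16; vanishes at y ∈ {2}. (3, 2): f_x = -33 ≠ 0.
  x = 4: f_y(4, y) = -3*y**2 + 14*y - 16; vanishes at y ∈ {2}. (4, 2): f_x = -56 ≠ 0.
Only singular point on the grid: (0, 2).
Classify: substitute x = 0 + u, y = 2 + v and expand: f = -u**3 - u**2 - v**3 + v**2.
No constant or linear terms (consistent with a singular point). Quadratic part: -u**2 + v**2. Cubic part: -u**3 - v**3.
The quadratic part v**2 - u**2 = (v − u)(v + u) splits into two distinct linear factors, so there are two distinct tangent lines y − 2 = ±(x − 0) — this is a node (ordinary double point).
Classification: node.


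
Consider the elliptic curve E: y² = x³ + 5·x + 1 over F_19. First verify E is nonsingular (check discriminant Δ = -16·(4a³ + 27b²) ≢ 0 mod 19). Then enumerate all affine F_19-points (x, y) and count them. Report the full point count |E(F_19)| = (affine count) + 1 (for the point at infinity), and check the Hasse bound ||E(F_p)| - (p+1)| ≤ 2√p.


Affine points = {(0, 1), (0, 18), (1, 8), (1, 11), (2, 0), (3, 9), (3, 10), (4, 3), (4, 16), (6, 0), (10, 5), (10, 14), (11, 0), (16, 4), (16, 15)}; affine count = 15; |E(F_19)| = 16.

Discriminant check: Δ ∝ 4a³ + 27b² = 4·5³ + 27·1² = 4·125 + 27·1 ≡ 14 (mod 19). Nonzero ⇒ E is nonsingular.
For each x ∈ F_19, compute rhs = x³ + 5·x + 1 mod 19, then count y ∈ F_19 with y² ≡ rhs.
  x = 0: rhs = 1, matching y values: 1, 18 (2 points).
  x = 1: rhs = 7, matching y values: 8, 11 (2 points).
  x = 2: rhs = 0, matching y values: 0 (1 points).
  x = 3: rhs = 5, matching y values: 9, 10 (2 points).
  x = 4: rhs = 9, matching y values: 3, 16 (2 points).
  x = 5: rhs = 18, matching y values: none (0 points).
  x = 6: rhs = 0, matching y values: 0 (1 points).
  x = 7: rhs = 18, matching y values: none (0 points).
  x = 8: rhs = 2, matching y values: none (0 points).
  x = 9: rhs = 15, matching y values: none (0 points).
  x = 10: rhs = 6, matching y values: 5, 14 (2 points).
  x = 11: rhs = 0, matching y values: 0 (1 points).
  x = 12: rhs = 3, matching y values: none (0 points).
  x = 13: rhs = 2, matching y values: none (0 points).
  x = 14: rhs = 3, matching y values: none (0 points).
  x = 15: rhs = 12, matching y values: none (0 points).
  x = 16: rhs = 16, matching y values: 4, 15 (2 points).
  x = 17: rhs = 2, matching y values: none (0 points).
  x = 18: rhs = 14, matching y values: none (0 points).
Total affine count: 15.
Full point count |E(F_19)| = 15 + 1 = 16.
Hasse bound: |16 − (19+1)| = |-4| = 4 ≤ 2√19 ≈ 8.7178 ✓.


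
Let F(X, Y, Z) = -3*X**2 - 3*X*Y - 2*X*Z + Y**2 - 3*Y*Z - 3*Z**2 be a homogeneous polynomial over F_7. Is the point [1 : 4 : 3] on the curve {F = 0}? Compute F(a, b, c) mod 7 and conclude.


F(1,4,3) ≡ 2 (mod 7); P is NOT on the curve.

Evaluate F(1, 4, 3) term-by-term (mod 7).
  -3*X**2 ↦ -3·1·1·1 = -3
  -3*X*Y ↦ -3·1·4·1 = -12
  -2*X*Z ↦ -2·1·1·3 = -6
  Y**2 ↦ 1·1·16·1 = 16
  -3*Y*Z ↦ -3·1·4·3 = -36
  -3*Z**2 ↦ -3·1·1·9 = -27
Sum: F(1, 4, 3) = (-3) + (-12) + (-6) + (16) + (-36) + (-27) = -68.
Reducing mod 7: -68 ≡ 2 (mod 7).
Since F(a, b, c) ≡ 2 ≠ 0 (mod 7), P does NOT lie on the curve.


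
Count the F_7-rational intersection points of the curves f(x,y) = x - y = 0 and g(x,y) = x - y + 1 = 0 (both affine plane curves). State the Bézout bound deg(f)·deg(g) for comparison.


Common zeros: ∅; count = 0; Bézout bound = 1.

deg(f) = 1, deg(g) = 1, so Bézout bound = 1.
Scan x ∈ F_7. For each x, list the y ∈ F_7 with f(x, y) ≡ 0 and those with g(x, y) ≡ 0 (mod 7); the common zeros in that column are the intersection.
  x = 0: f ≡ 0 at y ∈ {0}; g ≡ 0 at y ∈ {1}; common: ∅.
  x = 1: f ≡ 0 at y ∈ {1}; g ≡ 0 at y ∈ {2}; common: ∅.
  x = 2: f ≡ 0 at y ∈ {2}; g ≡ 0 at y ∈ {3}; common: ∅.
  x = 3: f ≡ 0 at y ∈ {3}; g ≡ 0 at y ∈ {4}; common: ∅.
  x = 4: f ≡ 0 at y ∈ {4}; g ≡ 0 at y ∈ {5}; common: ∅.
  x = 5: f ≡ 0 at y ∈ {5}; g ≡ 0 at y ∈ {6}; common: ∅.
  x = 6: f ≡ 0 at y ∈ {6}; g ≡ 0 at y ∈ {0}; common: ∅.
Collecting: common zeros = ∅, so the count is 0.
Comparison with the Bézout bound: 0 ≤ 1 = deg(f)·deg(g), as expected for curves with no common component (the affine F_7-count falls short of the bound because intersections may lie at infinity, over extension fields, or carry multiplicity).


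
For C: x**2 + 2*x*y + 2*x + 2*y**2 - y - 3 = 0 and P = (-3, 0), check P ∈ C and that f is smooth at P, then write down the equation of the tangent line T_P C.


Tangent line at P: -4*x - 7*y - 12 = 0.

Step 1: f(-3, 0) = 0, so P lies on C.
Step 2: partial derivatives
  f_x(x, y) = 2*x + 2*y + 2, f_y(x, y) = 2*x + 4*y - 1.
  f_x(P) = -4, f_y(P) = -7 (gradient nonzero, so P is smooth).
Step 3: tangent line at P: -4·(x − -3) + -7·(y − 0) = 0.
Expanding: -4*x - 7*y - 12 = 0.


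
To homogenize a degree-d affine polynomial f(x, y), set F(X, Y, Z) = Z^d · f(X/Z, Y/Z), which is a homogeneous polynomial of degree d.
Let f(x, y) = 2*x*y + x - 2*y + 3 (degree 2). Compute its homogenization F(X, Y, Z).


F(X, Y, Z) = 2*X*Y + X*Z - 2*Y*Z + 3*Z**2

deg(f) = 2.
Substitute x = X/Z, y = Y/Z into f, then multiply by Z^2.
  monomial 2·x^1·y^1 ↦ 2·X^1·Y^1·Z^0.
  monomial 1·x^1·y^0 ↦ 1·X^1·Y^0·Z^1.
  monomial -2·x^0·y^1 ↦ -2·X^0·Y^1·Z^1.
  monomial 3·x^0·y^0 ↦ 3·X^0·Y^0·Z^2.
Collecting: F(X, Y, Z) = 2*X*Y + X*Z - 2*Y*Z + 3*Z**2.


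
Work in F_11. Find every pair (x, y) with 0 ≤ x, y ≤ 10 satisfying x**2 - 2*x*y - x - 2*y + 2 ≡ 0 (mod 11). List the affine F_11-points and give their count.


Affine F_11-points: {(0, 1), (1, 6), (2, 8), (3, 1), (4, 8), (5, 0), (6, 7), (7, 0), (8, 2), (9, 7)}; count = 10.

For each of the 121 pairs (x, y) ∈ F_11², evaluate f(x, y) mod 11. Record the zeros.
  x = 0: [0↦2, 1↦0, 2↦9, 3↦7, 4↦5, 5↦3, 6↦1, 7↦10, 8↦8, 9↦6, 10↦4]  zeros at y ∈ {1}
  x = 1: [0↦2, 1↦9, 2↦5, 3↦1, 4↦8, 5↦4, 6↦0, 7↦7, 8↦3, 9↦10, 10↦6]  zeros at y ∈ {6}
  x = 2: [0↦4, 1↦9, 2↦3, 3↦8, 4↦2, 5↦7, 6↦1, 7↦6, 8↦0, 9↦5, 10↦10]  zeros at y ∈ {8}
  x = 3: [0↦8, 1↦0, 2↦3, 3↦6, 4↦9, 5↦1, 6↦4, 7↦7, 8↦10, 9↦2, 10↦5]  zeros at y ∈ {1}
  x = 4: [0↦3, 1↦4, 2↦5, 3↦6, 4↦7, 5↦8, 6↦9, 7↦10, 8↦0, 9↦1, 10↦2]  zeros at y ∈ {8}
  x = 5: [0↦0, 1↦10, 2↦9, 3↦8, 4↦7, 5↦6, 6↦5, 7↦4, 8↦3, 9↦2, 10↦1]  zeros at y ∈ {0}
  x = 6: [0↦10, 1↦7, 2↦4, 3↦1, 4↦9, 5↦6, 6↦3, 7↦0, 8↦8, 9↦5, 10↦2]  zeros at y ∈ {7}
  x = 7: [0↦0, 1↦6, 2↦1, 3↦7, 4↦2, 5↦8, 6↦3, 7↦9, 8↦4, 9↦10, 10↦5]  zeros at y ∈ {0}
  x = 8: [0↦3, 1↦7, 2↦0, 3↦4, 4↦8, 5↦1, 6↦5, 7↦9, 8↦2, 9↦6, 10↦10]  zeros at y ∈ {2}
  x = 9: [0↦8, 1↦10, 2↦1, 3↦3, 4↦5, 5↦7, 6↦9, 7↦0, 8↦2, 9↦4, 10↦6]  zeros at y ∈ {7}
  x = 10: [0↦4, 1↦4, 2↦4, 3↦4, 4↦4, 5↦4, 6↦4, 7↦4, 8↦4, 9↦4, 10↦4]  zeros at y ∈ ∅
Collecting zeros: affine points = {(0, 1), (1, 6), (2, 8), (3, 1), (4, 8), (5, 0), (6, 7), (7, 0), (8, 2), (9, 7)}.
Total count |C(F_11)_aff| = 10.


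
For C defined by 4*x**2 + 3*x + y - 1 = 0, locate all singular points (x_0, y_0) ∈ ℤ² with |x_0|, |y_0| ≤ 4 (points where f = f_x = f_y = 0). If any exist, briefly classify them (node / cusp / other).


No singular points in the scanned grid; C is smooth there.

Compute partial derivatives:
  f_x = 8*x + 3.
  f_y = 1.
f_y = 1 is a nonzero constant, so f_y never vanishes: no point (x, y) can satisfy f = f_x = f_y = 0. In particular no (x, y) ∈ {−4, ..., 4}² is singular; the curve is smooth.


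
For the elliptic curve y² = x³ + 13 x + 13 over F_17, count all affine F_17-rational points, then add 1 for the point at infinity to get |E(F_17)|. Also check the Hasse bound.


Affine points = {(0, 8), (0, 9), (2, 8), (2, 9), (5, 4), (5, 13), (6, 1), (6, 16), (8, 0), (9, 3), (9, 14), (10, 2), (10, 15), (11, 5), (11, 12), (13, 4), (13, 13), (14, 7), (14, 10), (15, 8), (15, 9), (16, 4), (16, 13)}; affine count = 23; |E(F_17)| = 24.

Discriminant check: Δ ∝ 4a³ + 27b² = 4·13³ + 27·13² = 4·2197 + 27·169 ≡ 6 (mod 17). Nonzero ⇒ E is nonsingular.
For each x ∈ F_17, compute rhs = x³ + 13·x + 13 mod 17, then count y ∈ F_17 with y² ≡ rhs.
  x = 0: rhs = 13, matching y values: 8, 9 (2 points).
  x = 1: rhs = 10, matching y values: none (0 points).
  x = 2: rhs = 13, matching y values: 8, 9 (2 points).
  x = 3: rhs = 11, matching y values: none (0 points).
  x = 4: rhs = 10, matching y values: none (0 points).
  x = 5: rhs = 16, matching y values: 4, 13 (2 points).
  x = 6: rhs = 1, matching y values: 1, 16 (2 points).
  x = 7: rhs = 5, matching y values: none (0 points).
  x = 8: rhs = 0, matching y values: 0 (1 points).
  x = 9: rhs = 9, matching y values: 3, 14 (2 points).
  x = 10: rhs = 4, matching y values: 2, 15 (2 points).
  x = 11: rhs = 8, matching y values: 5, 12 (2 points).
  x = 12: rhs = 10, matching y values: none (0 points).
  x = 13: rhs = 16, matching y values: 4, 13 (2 points).
  x = 14: rhs = 15, matching y values: 7, 10 (2 points).
  x = 15: rhs = 13, matching y values: 8, 9 (2 points).
  x = 16: rhs = 16, matching y values: 4, 13 (2 points).
Total affine count: 23.
Full point count |E(F_17)| = 23 + 1 = 24.
Hasse bound: |24 − (17+1)| = |6| = 6 ≤ 2√17 ≈ 8.2462 ✓.


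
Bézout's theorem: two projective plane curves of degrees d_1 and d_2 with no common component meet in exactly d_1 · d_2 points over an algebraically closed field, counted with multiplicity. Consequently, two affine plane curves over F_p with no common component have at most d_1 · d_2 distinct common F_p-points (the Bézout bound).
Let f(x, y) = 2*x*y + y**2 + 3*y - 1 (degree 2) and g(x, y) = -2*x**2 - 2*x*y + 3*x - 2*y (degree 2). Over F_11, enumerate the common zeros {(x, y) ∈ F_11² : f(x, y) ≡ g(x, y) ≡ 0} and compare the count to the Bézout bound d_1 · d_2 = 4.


Common zeros: ∅; count = 0; Bézout bound = 4.

deg(f) = 2, deg(g) = 2, so Bézout bound = 4.
Scan x ∈ F_11. For each x, list the y ∈ F_11 with f(x, y) ≡ 0 and those with g(x, y) ≡ 0 (mod 11); the common zeros in that column are the intersection.
  x = 0: f ≡ 0 at y ∈ ∅; g ≡ 0 at y ∈ {0}; common: ∅.
  x = 1: f ≡ 0 at y ∈ ∅; g ≡ 0 at y ∈ {3}; common: ∅.
  x = 2: f ≡ 0 at y ∈ {6, 9}; g ≡ 0 at y ∈ {7}; common: ∅.
  x = 3: f ≡ 0 at y ∈ ∅; g ≡ 0 at y ∈ {3}; common: ∅.
  x = 4: f ≡ 0 at y ∈ {1, 10}; g ≡ 0 at y ∈ {9}; common: ∅.
  x = 5: f ≡ 0 at y ∈ ∅; g ≡ 0 at y ∈ {9}; common: ∅.
  x = 6: f ≡ 0 at y ∈ {2, 5}; g ≡ 0 at y ∈ {4}; common: ∅.
  x = 7: f ≡ 0 at y ∈ ∅; g ≡ 0 at y ∈ {0}; common: ∅.
  x = 8: f ≡ 0 at y ∈ ∅; g ≡ 0 at y ∈ {4}; common: ∅.
  x = 9: f ≡ 0 at y ∈ {4, 8}; g ≡ 0 at y ∈ {7}; common: ∅.
  x = 10: f ≡ 0 at y ∈ {3, 7}; g ≡ 0 at y ∈ ∅; common: ∅.
Collecting: common zeros = ∅, so the count is 0.
Comparison with the Bézout bound: 0 ≤ 4 = deg(f)·deg(g), as expected for curves with no common component (the affine F_11-count falls short of the bound because intersections may lie at infinity, over extension fields, or carry multiplicity).


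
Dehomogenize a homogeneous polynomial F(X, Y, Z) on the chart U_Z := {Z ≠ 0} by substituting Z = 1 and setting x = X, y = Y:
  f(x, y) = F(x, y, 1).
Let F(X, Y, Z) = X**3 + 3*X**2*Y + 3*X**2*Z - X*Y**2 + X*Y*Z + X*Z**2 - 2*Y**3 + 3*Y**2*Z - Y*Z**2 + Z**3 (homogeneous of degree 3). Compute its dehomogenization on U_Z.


f(x, y) = x**3 + 3*x**2*y + 3*x**2 - x*y**2 + x*y + x - 2*y**3 + 3*y**2 - y + 1

On U_Z we set Z = 1. Each monomial c·X^i·Y^j·Z^k in F becomes c·x^i·y^j·1^k = c·x^i·y^j.
Substituting Z = 1: F(X, Y, 1) = x**3 + 3*x**2*y + 3*x**2 - x*y**2 + x*y + x - 2*y**3 + 3*y**2 - y + 1.
Note: deg(f) ≤ deg(F) = 3; strict inequality happens when F is divisible by Z (lost terms).


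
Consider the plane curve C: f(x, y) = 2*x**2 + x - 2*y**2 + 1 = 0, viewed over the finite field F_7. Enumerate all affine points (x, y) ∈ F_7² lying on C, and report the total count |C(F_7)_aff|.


Affine F_7-points: {(0, 2), (0, 5), (1, 3), (1, 4), (2, 3), (2, 4), (3, 2), (3, 5), (4, 1), (4, 6), (5, 0), (6, 1), (6, 6)}; count = 13.

For each of the 49 pairs (x, y) ∈ F_7², evaluate f(x, y) mod 7. Record the zeros.
  x = 0: [0↦1, 1↦6, 2↦0, 3↦4, 4↦4, 5↦0, 6↦6]  zeros at y ∈ {2, 5}
  x = 1: [0↦4, 1↦2, 2↦3, 3↦0, 4↦0, 5↦3, 6↦2]  zeros at y ∈ {3, 4}
  x = 2: [0↦4, 1↦2, 2↦3, 3↦0, 4↦0, 5↦3, 6↦2]  zeros at y ∈ {3, 4}
  x = 3: [0↦1, 1↦6, 2↦0, 3↦4, 4↦4, 5↦0, 6↦6]  zeros at y ∈ {2, 5}
  x = 4: [0↦2, 1↦0, 2↦1, 3↦5, 4↦5, 5↦1, 6↦0]  zeros at y ∈ {1, 6}
  x = 5: [0↦0, 1↦5, 2↦6, 3↦3, 4↦3, 5↦6, 6↦5]  zeros at y ∈ {0}
  x = 6: [0↦2, 1↦0, 2↦1, 3↦5, 4↦5, 5↦1, 6↦0]  zeros at y ∈ {1, 6}
Collecting zeros: affine points = {(0, 2), (0, 5), (1, 3), (1, 4), (2, 3), (2, 4), (3, 2), (3, 5), (4, 1), (4, 6), (5, 0), (6, 1), (6, 6)}.
Total count |C(F_7)_aff| = 13.


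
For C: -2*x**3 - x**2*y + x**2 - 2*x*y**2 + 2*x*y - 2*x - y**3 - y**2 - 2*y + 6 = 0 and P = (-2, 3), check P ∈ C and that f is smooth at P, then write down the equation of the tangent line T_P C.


Tangent line at P: -30*x - 19*y - 3 = 0.

Step 1: f(-2, 3) = 0, so P lies on C.
Step 2: partial derivatives
  f_x(x, y) = -6*x**2 - 2*x*y + 2*x - 2*y**2 + 2*y - 2, f_y(x, y) = -x**2 - 4*x*y + 2*x - 3*y**2 - 2*y - 2.
  f_x(P) = -30, f_y(P) = -19 (gradient nonzero, so P is smooth).
Step 3: tangent line at P: -30·(x − -2) + -19·(y − 3) = 0.
Expanding: -30*x - 19*y - 3 = 0.


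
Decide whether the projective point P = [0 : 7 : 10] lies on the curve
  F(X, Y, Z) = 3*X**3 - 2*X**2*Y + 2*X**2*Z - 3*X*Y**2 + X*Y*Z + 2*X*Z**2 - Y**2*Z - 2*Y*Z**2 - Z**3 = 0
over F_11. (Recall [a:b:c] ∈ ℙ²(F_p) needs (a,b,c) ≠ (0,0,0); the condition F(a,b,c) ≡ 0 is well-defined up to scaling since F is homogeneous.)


F(0,7,10) ≡ 3 (mod 11); P is NOT on the curve.

Evaluate F(0, 7, 10) term-by-term (mod 11).
  3*X**3 ↦ 3·0·1·1 = 0
  -2*X**2*Y ↦ -2·0·7·1 = 0
  2*X**2*Z ↦ 2·0·1·10 = 0
  -3*X*Y**2 ↦ -3·0·49·1 = 0
  X*Y*Z ↦ 1·0·7·10 = 0
  2*X*Z**2 ↦ 2·0·1·100 = 0
  -Y**2*Z ↦ -1·1·49·10 = -490
  -2*Y*Z**2 ↦ -2·1·7·100 = -1400
  -Z**3 ↦ -1·1·1·1000 = -1000
Sum: F(0, 7, 10) = (0) + (0) + (0) + (0) + (0) + (0) + (-490) + (-1400) + (-1000) = -2890.
Reducing mod 11: -2890 ≡ 3 (mod 11).
Since F(a, b, c) ≡ 3 ≠ 0 (mod 11), P does NOT lie on the curve.


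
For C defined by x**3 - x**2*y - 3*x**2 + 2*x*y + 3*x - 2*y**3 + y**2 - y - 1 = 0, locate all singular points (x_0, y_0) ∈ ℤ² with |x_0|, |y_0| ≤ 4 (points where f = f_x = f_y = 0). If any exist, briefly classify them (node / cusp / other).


Singular points: {(1, 0)}; classification: cusp.

Compute partial derivatives:
  f_x = 3*x**2 - 2*x*y - 6*x + 2*y + 3.
  f_y = -x**2 + 2*x - 6*y**2 + 2*y - 1.
Scan x_0 ∈ {−4, ..., 4}. For each x_0, f_y(x_0, y) is a polynomial in y; find its integer roots y ∈ {−4, ..., 4}, then test f_x and f at those candidates.
  x = -4: f_y(-4, y) = -6*y**2 + 2*y - 25; no integer root y with |y| ≤ 4.
  x = -3: f_y(-3, y) = -6*y**2 + 2*y - 16; no integer root y with |y| ≤ 4.
  x = -2: f_y(-2, y) = -6*y**2 + 2*y - 9; no integer root y with |y| ≤ 4.
  x = -1: f_y(-1, y) = -6*y**2 + 2*y - 4; no integer root y with |y| ≤ 4.
  x = 0: f_y(0, y) = -6*y**2 + 2*y - 1; no integer root y with |y| ≤ 4.
  x = 1: f_y(1, y) = -6*y**2 + 2*y; vanishes at y ∈ {0}. (1, 0): f_x = 0, f = 0 — SINGULAR.
  x = 2: f_y(2, y) = -6*y**2 + 2*y - 1; no integer root y with |y| ≤ 4.
  x = 3: f_y(3, y) = -6*y**2 + 2*y - 4; no integer root y with |y| ≤ 4.
  x = 4: f_y(4, y) = -6*y**2 + 2*y - 9; no integer root y with |y| ≤ 4.
Only singular point on the grid: (1, 0).
Classify: substitute x = 1 + u, y = 0 + v and expand: f = u**3 - u**2*v - 2*v**3 + v**2.
No constant or linear terms (consistent with a singular point). Quadratic part: v**2. Cubic part: u**3 - u**2*v - 2*v**3.
The quadratic part v**2 is a perfect square, so there is a single (double) tangent line v = 0, i.e. y = 0. Restricting the cubic part to that line (v = 0) leaves u**3 ≠ 0, so f is not divisible by v and the branch is v² ≈ -u**3 to lowest order — this is a cusp.
Classification: cusp.


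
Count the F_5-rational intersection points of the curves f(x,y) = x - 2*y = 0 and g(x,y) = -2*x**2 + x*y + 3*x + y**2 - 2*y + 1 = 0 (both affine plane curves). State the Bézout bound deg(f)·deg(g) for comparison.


Common zeros: {(2, 1)}; count = 1; Bézout bound = 2.

deg(f) = 1, deg(g) = 2, so Bézout bound = 2.
Scan x ∈ F_5. For each x, list the y ∈ F_5 with f(x, y) ≡ 0 and those with g(x, y) ≡ 0 (mod 5); the common zeros in that column are the intersection.
  x = 0: f ≡ 0 at y ∈ {0}; g ≡ 0 at y ∈ {1}; common: ∅.
  x = 1: f ≡ 0 at y ∈ {3}; g ≡ 0 at y ∈ ∅; common: ∅.
  x = 2: f ≡ 0 at y ∈ {1}; g ≡ 0 at y ∈ {1, 4}; common: {1}.
  x = 3: f ≡ 0 at y ∈ {4}; g ≡ 0 at y ∈ ∅; common: ∅.
  x = 4: f ≡ 0 at y ∈ {2}; g ≡ 0 at y ∈ {4}; common: ∅.
Collecting: common zeros = {(2, 1)}, so the count is 1.
Comparison with the Bézout bound: 1 ≤ 2 = deg(f)·deg(g), as expected for curves with no common component (the affine F_5-count falls short of the bound because intersections may lie at infinity, over extension fields, or carry multiplicity).


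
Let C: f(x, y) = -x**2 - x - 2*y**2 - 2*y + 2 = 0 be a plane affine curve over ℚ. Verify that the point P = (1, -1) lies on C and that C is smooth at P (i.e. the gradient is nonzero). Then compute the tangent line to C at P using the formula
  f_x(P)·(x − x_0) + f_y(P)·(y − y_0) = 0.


Tangent line at P: -3*x + 2*y + 5 = 0.

Step 1: f(1, -1) = 0, so P lies on C.
Step 2: partial derivatives
  f_x(x, y) = -2*x - 1, f_y(x, y) = -4*y - 2.
  f_x(P) = -3, f_y(P) = 2 (gradient nonzero, so P is smooth).
Step 3: tangent line at P: -3·(x − 1) + 2·(y − -1) = 0.
Expanding: -3*x + 2*y + 5 = 0.


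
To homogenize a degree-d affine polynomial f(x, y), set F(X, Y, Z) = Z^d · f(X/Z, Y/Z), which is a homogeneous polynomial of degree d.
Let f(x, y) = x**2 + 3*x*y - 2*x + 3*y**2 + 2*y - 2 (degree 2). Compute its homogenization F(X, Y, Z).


F(X, Y, Z) = X**2 + 3*X*Y - 2*X*Z + 3*Y**2 + 2*Y*Z - 2*Z**2

deg(f) = 2.
Substitute x = X/Z, y = Y/Z into f, then multiply by Z^2.
  monomial 1·x^2·y^0 ↦ 1·X^2·Y^0·Z^0.
  monomial 3·x^1·y^1 ↦ 3·X^1·Y^1·Z^0.
  monomial -2·x^1·y^0 ↦ -2·X^1·Y^0·Z^1.
  monomial 3·x^0·y^2 ↦ 3·X^0·Y^2·Z^0.
  monomial 2·x^0·y^1 ↦ 2·X^0·Y^1·Z^1.
  monomial -2·x^0·y^0 ↦ -2·X^0·Y^0·Z^2.
Collecting: F(X, Y, Z) = X**2 + 3*X*Y - 2*X*Z + 3*Y**2 + 2*Y*Z - 2*Z**2.


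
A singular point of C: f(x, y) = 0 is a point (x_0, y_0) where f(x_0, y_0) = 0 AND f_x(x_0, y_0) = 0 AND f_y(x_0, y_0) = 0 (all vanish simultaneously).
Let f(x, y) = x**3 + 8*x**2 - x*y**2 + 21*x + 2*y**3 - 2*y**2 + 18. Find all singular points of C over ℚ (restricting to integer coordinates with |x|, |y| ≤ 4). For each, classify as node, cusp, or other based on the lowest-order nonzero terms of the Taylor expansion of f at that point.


Singular points: {(-3, 0)}; classification: node.

Compute partial derivatives:
  f_x = 3*x**2 + 16*x - y**2 + 21.
  f_y = -2*x*y + 6*y**2 - 4*y.
Scan x_0 ∈ {−4, ..., 4}. For each x_0, f_y(x_0, y) is a polynomial in y; find its integer roots y ∈ {−4, ..., 4}, then test f_x and f at those candidates.
  x = -4: f_y(-4, y) = 6*y**2 + 4*y; vanishes at y ∈ {0}. (-4, 0): f_x = 5 ≠ 0.
  x = -3: f_y(-3, y) = 6*y**2 + 2*y; vanishes at y ∈ {0}. (-3, 0): f_x = 0, f = 0 — SINGULAR.
  x = -2: f_y(-2, y) = 6*y**2; vanishes at y ∈ {0}. (-2, 0): f_x = 1 ≠ 0.
  x = -1: f_y(-1, y) = 6*y**2 - 2*y; vanishes at y ∈ {0}. (-1, 0): f_x = 8 ≠ 0.
  x = 0: f_y(0, y) = 6*y**2 - 4*y; vanishes at y ∈ {0}. (0, 0): f_x = 21 ≠ 0.
  x = 1: f_y(1, y) = 6*y**2 - 6*y; vanishes at y ∈ {0, 1}. (1, 0): f_x = 40 ≠ 0; (1, 1): f_x = 39 ≠ 0.
  x = 2: f_y(2, y) = 6*y**2 - 8*y; vanishes at y ∈ {0}. (2, 0): f_x = 65 ≠ 0.
  x = 3: f_y(3, y) = 6*y**2 - 10*y; vanishes at y ∈ {0}. (3, 0): f_x = 96 ≠ 0.
  x = 4: f_y(4, y) = 6*y**2 - 12*y; vanishes at y ∈ {0, 2}. (4, 0): f_x = 133 ≠ 0; (4, 2): f_x = 129 ≠ 0.
Only singular point on the grid: (-3, 0).
Classify: substitute x = -3 + u, y = 0 + v and expand: f = u**3 - u**2 - u*v**2 + 2*v**3 + v**2.
No constant or linear terms (consistent with a singular point). Quadratic part: -u**2 + v**2. Cubic part: u**3 - u*v**2 + 2*v**3.
The quadratic part v**2 - u**2 = (v − u)(v + u) splits into two distinct linear factors, so there are two distinct tangent lines y − 0 = ±(x − -3) — this is a node (ordinary double point).
Classification: node.


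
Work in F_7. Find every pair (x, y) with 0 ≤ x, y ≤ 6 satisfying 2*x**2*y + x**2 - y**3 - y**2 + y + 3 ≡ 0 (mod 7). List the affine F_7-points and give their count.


Affine F_7-points: {(0, 2), (2, 0), (2, 1), (2, 5), (3, 6), (4, 6), (5, 0), (5, 1), (5, 5)}; count = 9.

For each of the 49 pairs (x, y) ∈ F_7², evaluate f(x, y) mod 7. Record the zeros.
  x = 0: [0↦3, 1↦2, 2↦0, 3↦5, 4↦4, 5↦5, 6↦2]  zeros at y ∈ {2}
  x = 1: [0↦4, 1↦5, 2↦5, 3↦5, 4↦6, 5↦2, 6↦1]  zeros at y ∈ ∅
  x = 2: [0↦0, 1↦0, 2↦6, 3↦5, 4↦5, 5↦0, 6↦5]  zeros at y ∈ {0, 1, 5}
  x = 3: [0↦5, 1↦1, 2↦3, 3↦5, 4↦1, 5↦6, 6↦0]  zeros at y ∈ {6}
  x = 4: [0↦5, 1↦1, 2↦3, 3↦5, 4↦1, 5↦6, 6↦0]  zeros at y ∈ {6}
  x = 5: [0↦0, 1↦0, 2↦6, 3↦5, 4↦5, 5↦0, 6↦5]  zeros at y ∈ {0, 1, 5}
  x = 6: [0↦4, 1↦5, 2↦5, 3↦5, 4↦6, 5↦2, 6↦1]  zeros at y ∈ ∅
Collecting zeros: affine points = {(0, 2), (2, 0), (2, 1), (2, 5), (3, 6), (4, 6), (5, 0), (5, 1), (5, 5)}.
Total count |C(F_7)_aff| = 9.


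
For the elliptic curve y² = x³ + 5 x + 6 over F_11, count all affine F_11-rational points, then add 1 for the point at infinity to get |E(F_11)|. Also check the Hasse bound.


Affine points = {(1, 1), (1, 10), (3, 2), (3, 9), (10, 0)}; affine count = 5; |E(F_11)| = 6.

Discriminant check: Δ ∝ 4a³ + 27b² = 4·5³ + 27·6² = 4·125 + 27·36 ≡ 9 (mod 11). Nonzero ⇒ E is nonsingular.
For each x ∈ F_11, compute rhs = x³ + 5·x + 6 mod 11, then count y ∈ F_11 with y² ≡ rhs.
  x = 0: rhs = 6, matching y values: none (0 points).
  x = 1: rhs = 1, matching y values: 1, 10 (2 points).
  x = 2: rhs = 2, matching y values: none (0 points).
  x = 3: rhs = 4, matching y values: 2, 9 (2 points).
  x = 4: rhs = 2, matching y values: none (0 points).
  x = 5: rhs = 2, matching y values: none (0 points).
  x = 6: rhs = 10, matching y values: none (0 points).
  x = 7: rhs = 10, matching y values: none (0 points).
  x = 8: rhs = 8, matching y values: none (0 points).
  x = 9: rhs = 10, matching y values: none (0 points).
  x = 10: rhs = 0, matching y values: 0 (1 points).
Total affine count: 5.
Full point count |E(F_11)| = 5 + 1 = 6.
Hasse bound: |6 − (11+1)| = |-6| = 6 ≤ 2√11 ≈ 6.6332 ✓.


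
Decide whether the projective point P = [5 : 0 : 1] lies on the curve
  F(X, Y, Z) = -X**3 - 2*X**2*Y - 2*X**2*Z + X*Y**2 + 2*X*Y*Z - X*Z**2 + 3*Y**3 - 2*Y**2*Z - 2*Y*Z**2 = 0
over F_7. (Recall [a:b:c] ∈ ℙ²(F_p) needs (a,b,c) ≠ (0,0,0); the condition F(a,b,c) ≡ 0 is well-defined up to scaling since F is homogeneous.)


F(5,0,1) ≡ 2 (mod 7); P is NOT on the curve.

Evaluate F(5, 0, 1) term-by-term (mod 7).
  -X**3 ↦ -1·125·1·1 = -125
  -2*X**2*Y ↦ -2·25·0·1 = 0
  -2*X**2*Z ↦ -2·25·1·1 = -50
  X*Y**2 ↦ 1·5·0·1 = 0
  2*X*Y*Z ↦ 2·5·0·1 = 0
  -X*Z**2 ↦ -1·5·1·1 = -5
  3*Y**3 ↦ 3·1·0·1 = 0
  -2*Y**2*Z ↦ -2·1·0·1 = 0
  -2*Y*Z**2 ↦ -2·1·0·1 = 0
Sum: F(5, 0, 1) = (-125) + (0) + (-50) + (0) + (0) + (-5) + (0) + (0) + (0) = -180.
Reducing mod 7: -180 ≡ 2 (mod 7).
Since F(a, b, c) ≡ 2 ≠ 0 (mod 7), P does NOT lie on the curve.


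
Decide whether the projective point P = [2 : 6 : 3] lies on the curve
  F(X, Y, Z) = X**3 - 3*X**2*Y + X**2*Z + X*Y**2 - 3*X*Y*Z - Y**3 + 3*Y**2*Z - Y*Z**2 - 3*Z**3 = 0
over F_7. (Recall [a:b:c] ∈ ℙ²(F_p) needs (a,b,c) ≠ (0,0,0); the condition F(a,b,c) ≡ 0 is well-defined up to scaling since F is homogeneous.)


F(2,6,3) ≡ 4 (mod 7); P is NOT on the curve.

Evaluate F(2, 6, 3) term-by-term (mod 7).
  X**3 ↦ 1·8·1·1 = 8
  -3*X**2*Y ↦ -3·4·6·1 = -72
  X**2*Z ↦ 1·4·1·3 = 12
  X*Y**2 ↦ 1·2·36·1 = 72
  -3*X*Y*Z ↦ -3·2·6·3 = -108
  -Y**3 ↦ -1·1·216·1 = -216
  3*Y**2*Z ↦ 3·1·36·3 = 324
  -Y*Z**2 ↦ -1·1·6·9 = -54
  -3*Z**3 ↦ -3·1·1·27 = -81
Sum: F(2, 6, 3) = (8) + (-72) + (12) + (72) + (-108) + (-216) + (324) + (-54) + (-81) = -115.
Reducing mod 7: -115 ≡ 4 (mod 7).
Since F(a, b, c) ≡ 4 ≠ 0 (mod 7), P does NOT lie on the curve.


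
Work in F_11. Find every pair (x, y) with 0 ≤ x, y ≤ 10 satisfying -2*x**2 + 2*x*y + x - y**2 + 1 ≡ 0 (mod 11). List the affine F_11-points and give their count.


Affine F_11-points: {(0, 1), (0, 10), (1, 0), (1, 2), (4, 4), (5, 0), (5, 10), (6, 4), (6, 8), (7, 1), (7, 2), (8, 8)}; count = 12.

For each of the 121 pairs (x, y) ∈ F_11², evaluate f(x, y) mod 11. Record the zeros.
  x = 0: [0↦1, 1↦0, 2↦8, 3↦3, 4↦7, 5↦9, 6↦9, 7↦7, 8↦3, 9↦8, 10↦0]  zeros at y ∈ {1, 10}
  x = 1: [0↦0, 1↦1, 2↦0, 3↦8, 4↦3, 5↦7, 6↦9, 7↦9, 8↦7, 9↦3, 10↦8]  zeros at y ∈ {0, 2}
  x = 2: [0↦6, 1↦9, 2↦10, 3↦9, 4↦6, 5↦1, 6↦5, 7↦7, 8↦7, 9↦5, 10↦1]  zeros at y ∈ ∅
  x = 3: [0↦8, 1↦2, 2↦5, 3↦6, 4↦5, 5↦2, 6↦8, 7↦1, 8↦3, 9↦3, 10↦1]  zeros at y ∈ ∅
  x = 4: [0↦6, 1↦2, 2↦7, 3↦10, 4↦0, 5↦10, 6↦7, 7↦2, 8↦6, 9↦8, 10↦8]  zeros at y ∈ {4}
  x = 5: [0↦0, 1↦9, 2↦5, 3↦10, 4↦2, 5↦3, 6↦2, 7↦10, 8↦5, 9↦9, 10↦0]  zeros at y ∈ {0, 10}
  x = 6: [0↦1, 1↦1, 2↦10, 3↦6, 4↦0, 5↦3, 6↦4, 7↦3, 8↦0, 9↦6, 10↦10]  zeros at y ∈ {4, 8}
  x = 7: [0↦9, 1↦0, 2↦0, 3↦9, 4↦5, 5↦10, 6↦2, 7↦3, 8↦2, 9↦10, 10↦5]  zeros at y ∈ {1, 2}
  x = 8: [0↦2, 1↦6, 2↦8, 3↦8, 4↦6, 5↦2, 6↦7, 7↦10, 8↦0, 9↦10, 10↦7]  zeros at y ∈ {8}
  x = 9: [0↦2, 1↦8, 2↦1, 3↦3, 4↦3, 5↦1, 6↦8, 7↦2, 8↦5, 9↦6, 10↦5]  zeros at y ∈ ∅
  x = 10: [0↦9, 1↦6, 2↦1, 3↦5, 4↦7, 5↦7, 6↦5, 7↦1, 8↦6, 9↦9, 10↦10]  zeros at y ∈ ∅
Collecting zeros: affine points = {(0, 1), (0, 10), (1, 0), (1, 2), (4, 4), (5, 0), (5, 10), (6, 4), (6, 8), (7, 1), (7, 2), (8, 8)}.
Total count |C(F_11)_aff| = 12.


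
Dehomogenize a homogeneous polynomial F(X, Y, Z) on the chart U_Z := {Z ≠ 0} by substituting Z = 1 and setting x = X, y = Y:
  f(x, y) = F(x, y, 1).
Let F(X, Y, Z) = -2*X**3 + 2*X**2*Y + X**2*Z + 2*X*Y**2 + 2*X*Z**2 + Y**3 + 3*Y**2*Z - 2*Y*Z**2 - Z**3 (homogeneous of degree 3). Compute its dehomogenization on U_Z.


f(x, y) = -2*x**3 + 2*x**2*y + x**2 + 2*x*y**2 + 2*x + y**3 + 3*y**2 - 2*y - 1

On U_Z we set Z = 1. Each monomial c·X^i·Y^j·Z^k in F becomes c·x^i·y^j·1^k = c·x^i·y^j.
Substituting Z = 1: F(X, Y, 1) = -2*x**3 + 2*x**2*y + x**2 + 2*x*y**2 + 2*x + y**3 + 3*y**2 - 2*y - 1.
Note: deg(f) ≤ deg(F) = 3; strict inequality happens when F is divisible by Z (lost terms).
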